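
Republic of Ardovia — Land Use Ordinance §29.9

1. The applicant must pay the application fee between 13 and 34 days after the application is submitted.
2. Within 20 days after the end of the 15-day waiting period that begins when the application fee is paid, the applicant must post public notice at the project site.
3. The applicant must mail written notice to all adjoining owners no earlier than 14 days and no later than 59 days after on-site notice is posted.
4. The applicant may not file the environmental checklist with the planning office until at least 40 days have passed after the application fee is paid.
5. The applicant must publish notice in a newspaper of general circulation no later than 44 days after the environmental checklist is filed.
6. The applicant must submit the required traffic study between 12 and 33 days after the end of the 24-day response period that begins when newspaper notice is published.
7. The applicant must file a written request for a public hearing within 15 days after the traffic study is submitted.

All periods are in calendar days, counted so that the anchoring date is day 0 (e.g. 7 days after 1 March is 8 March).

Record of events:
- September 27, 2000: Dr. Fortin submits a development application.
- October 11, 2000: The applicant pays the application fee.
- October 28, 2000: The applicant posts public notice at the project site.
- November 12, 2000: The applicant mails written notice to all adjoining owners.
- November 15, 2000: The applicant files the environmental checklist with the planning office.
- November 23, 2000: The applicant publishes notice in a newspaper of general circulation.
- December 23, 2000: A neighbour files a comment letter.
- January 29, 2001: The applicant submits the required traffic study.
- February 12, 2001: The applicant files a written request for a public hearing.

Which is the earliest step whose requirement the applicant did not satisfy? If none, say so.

(1) the permitted window runs from September 27, 2000 + 13 = October 10, 2000 to September 27, 2000 + 34 = October 31, 2000; done October 11, 2000 — within the window.
(2) due by October 26, 2000 + 20 days = November 15, 2000; completed October 28, 2000, before the deadline.
(3) the permitted window runs from October 28, 2000 + 14 = November 11, 2000 to October 28, 2000 + 59 = December 26, 2000; done November 12, 2000, which is between those dates.
(4) permitted from October 11, 2000 + 40 days = November 20, 2000 onward; acted on November 15, 2000, 5 days prematurely.

Step 4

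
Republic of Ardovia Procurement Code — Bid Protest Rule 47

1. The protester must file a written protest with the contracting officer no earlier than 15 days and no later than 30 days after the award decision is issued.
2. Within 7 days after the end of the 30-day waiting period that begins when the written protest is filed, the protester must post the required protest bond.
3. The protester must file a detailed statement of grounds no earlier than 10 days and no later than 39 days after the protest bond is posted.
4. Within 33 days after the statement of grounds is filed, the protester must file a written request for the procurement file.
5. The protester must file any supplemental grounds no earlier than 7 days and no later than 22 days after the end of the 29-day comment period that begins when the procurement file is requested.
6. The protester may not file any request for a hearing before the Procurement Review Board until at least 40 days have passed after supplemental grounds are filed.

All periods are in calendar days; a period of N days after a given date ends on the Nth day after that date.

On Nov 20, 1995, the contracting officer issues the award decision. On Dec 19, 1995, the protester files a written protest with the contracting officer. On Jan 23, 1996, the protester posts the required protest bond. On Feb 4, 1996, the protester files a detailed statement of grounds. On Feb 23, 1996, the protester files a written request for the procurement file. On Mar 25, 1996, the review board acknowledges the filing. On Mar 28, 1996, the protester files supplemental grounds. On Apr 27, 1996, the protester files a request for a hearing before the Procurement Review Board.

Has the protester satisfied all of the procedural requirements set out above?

No

Step 1: the window is 15–30 days after Nov 20, 1995 (when the award decision is issued), so Dec 5, 1995 through Dec 20, 1995; done Dec 19, 1995 — within the window.
Step 2: 7 days after Jan 18, 1996 (end of the 30-day waiting period, which began when the written protest is filed on Dec 19, 1995) is Jan 25, 1996; completed Jan 23, 1996, before the deadline.
Step 3: the window is 10–39 days after Jan 23, 1996 (when the protest bond is posted), so Feb 2, 1996 through Mar 2, 1996; done Feb 4, 1996 — within the window.
Step 4: 33 days after Feb 4, 1996 (when the statement of grounds is filed) is Mar 8, 1996; Feb 23, 1996 is within that limit.
Step 5: the window is 7–22 days after Mar 23, 1996 (end of the 29-day comment period, which began when the procurement file is requested on Feb 23, 1996), so Mar 30, 1996 through Apr 14, 1996; done Mar 28, 1996 — 2 days before the window opened.
The analysis stops there.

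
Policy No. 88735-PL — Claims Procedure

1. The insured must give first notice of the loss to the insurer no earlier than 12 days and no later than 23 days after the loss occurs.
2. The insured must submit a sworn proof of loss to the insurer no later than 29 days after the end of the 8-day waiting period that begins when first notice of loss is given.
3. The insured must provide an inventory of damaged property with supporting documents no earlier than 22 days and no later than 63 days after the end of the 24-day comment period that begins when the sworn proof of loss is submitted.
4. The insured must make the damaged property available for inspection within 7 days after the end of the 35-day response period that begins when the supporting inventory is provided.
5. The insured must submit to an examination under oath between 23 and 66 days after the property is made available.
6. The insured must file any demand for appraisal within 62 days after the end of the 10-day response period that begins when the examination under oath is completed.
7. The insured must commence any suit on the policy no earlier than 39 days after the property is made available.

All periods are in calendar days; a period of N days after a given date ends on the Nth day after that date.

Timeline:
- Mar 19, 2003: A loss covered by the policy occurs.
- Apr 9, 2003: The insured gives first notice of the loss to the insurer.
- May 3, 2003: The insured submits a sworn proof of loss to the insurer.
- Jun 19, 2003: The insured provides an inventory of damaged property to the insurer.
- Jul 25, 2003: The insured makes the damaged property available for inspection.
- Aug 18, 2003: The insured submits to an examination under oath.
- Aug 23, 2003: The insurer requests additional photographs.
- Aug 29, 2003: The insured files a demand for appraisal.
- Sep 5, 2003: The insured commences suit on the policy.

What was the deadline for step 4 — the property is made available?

The supporting inventory is provided on Jun 19, 2003; the 35-day response period therefore ends Jul 24, 2003, and step 4 runs from that date. 7 days after Jul 24, 2003 is Jul 31, 2003.

Jul 31, 2003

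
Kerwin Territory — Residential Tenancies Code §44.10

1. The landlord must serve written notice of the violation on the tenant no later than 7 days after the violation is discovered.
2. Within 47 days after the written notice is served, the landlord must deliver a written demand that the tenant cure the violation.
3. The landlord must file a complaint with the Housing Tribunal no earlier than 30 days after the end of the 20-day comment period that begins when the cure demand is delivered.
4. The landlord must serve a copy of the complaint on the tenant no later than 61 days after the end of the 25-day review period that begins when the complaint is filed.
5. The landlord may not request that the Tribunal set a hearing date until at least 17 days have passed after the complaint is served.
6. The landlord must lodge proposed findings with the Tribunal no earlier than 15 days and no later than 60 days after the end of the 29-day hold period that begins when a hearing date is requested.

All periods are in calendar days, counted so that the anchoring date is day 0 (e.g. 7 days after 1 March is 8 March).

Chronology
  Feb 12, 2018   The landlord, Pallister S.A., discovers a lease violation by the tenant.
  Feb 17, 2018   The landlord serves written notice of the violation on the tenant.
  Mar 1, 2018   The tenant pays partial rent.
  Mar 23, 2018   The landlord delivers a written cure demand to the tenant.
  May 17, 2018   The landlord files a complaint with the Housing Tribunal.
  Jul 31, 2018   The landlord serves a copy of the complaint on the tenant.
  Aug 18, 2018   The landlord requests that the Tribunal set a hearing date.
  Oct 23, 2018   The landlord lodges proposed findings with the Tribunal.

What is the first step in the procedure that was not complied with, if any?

Step 1: 7 days after Feb 12, 2018 (when the violation is discovered) is Feb 19, 2018; done Feb 17, 2018 — timely.
Step 2: 47 days after Feb 17, 2018 (when the written notice is served) is Apr 5, 2018; completed Mar 23, 2018, before the deadline.
Step 3: the earliest permitted date is 30 days after Apr 12, 2018 (end of the 20-day comment period, which began when the cure demand is delivered on Mar 23, 2018), i.e. May 12, 2018; done May 17, 2018, after the minimum wait.
Step 4: 61 days after Jun 11, 2018 (end of the 25-day review period, which began when the complaint is filed on May 17, 2018) is Aug 11, 2018; done Jul 31, 2018 — timely.
Step 5: the earliest permitted date is 17 days after Jul 31, 2018 (when the complaint is served), i.e. Aug 17, 2018; done Aug 18, 2018, after the minimum wait.
Step 6: the window is 15–60 days after Sep 16, 2018 (end of the 29-day hold period, which began when a hearing date is requested on Aug 18, 2018), so Oct 1, 2018 through Nov 15, 2018; done Oct 23, 2018 — within the window.

None — every step was satisfied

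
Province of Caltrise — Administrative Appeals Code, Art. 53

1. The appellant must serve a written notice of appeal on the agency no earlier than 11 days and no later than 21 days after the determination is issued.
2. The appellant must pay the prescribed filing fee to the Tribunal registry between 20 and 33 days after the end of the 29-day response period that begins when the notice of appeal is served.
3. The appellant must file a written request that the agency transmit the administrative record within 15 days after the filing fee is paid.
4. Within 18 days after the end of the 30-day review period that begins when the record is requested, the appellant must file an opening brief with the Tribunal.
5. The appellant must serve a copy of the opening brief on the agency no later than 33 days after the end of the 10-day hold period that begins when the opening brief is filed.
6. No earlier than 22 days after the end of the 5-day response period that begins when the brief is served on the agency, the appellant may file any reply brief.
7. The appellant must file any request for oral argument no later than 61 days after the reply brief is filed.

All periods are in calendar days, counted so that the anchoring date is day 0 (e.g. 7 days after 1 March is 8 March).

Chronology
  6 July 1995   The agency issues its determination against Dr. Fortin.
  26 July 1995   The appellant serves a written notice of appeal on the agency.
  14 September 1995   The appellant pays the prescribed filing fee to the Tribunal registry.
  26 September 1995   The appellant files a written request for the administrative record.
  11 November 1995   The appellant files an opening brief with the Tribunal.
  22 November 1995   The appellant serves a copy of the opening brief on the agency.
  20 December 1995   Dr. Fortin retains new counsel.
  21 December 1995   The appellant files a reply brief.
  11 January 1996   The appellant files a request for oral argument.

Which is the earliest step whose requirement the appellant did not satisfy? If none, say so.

None — every step was satisfied

Step 1: the window is 11–21 days after 6 July 1995 (when the determination is issued), so 17 July 1995 through 27 July 1995; 26 July 1995 falls inside that range.
Step 2: the window is 20–33 days after 24 August 1995 (end of the 29-day response period, which began when the notice of appeal is served on 26 July 1995), so 13 September 1995 through 26 September 1995; 14 September 1995 falls inside that range.
Step 3: 15 days after 14 September 1995 (when the filing fee is paid) is 29 September 1995; completed 26 September 1995, before the deadline.
Step 4: 18 days after 26 October 1995 (end of the 30-day review period, which began when the record is requested on 26 September 1995) is 13 November 1995; done 11 November 1995 — timely.
Step 5: 33 days after 21 November 1995 (end of the 10-day hold period, which began when the opening brief is filed on 11 November 1995) is 24 December 1995; completed 22 November 1995, before the deadline.
Step 6: the earliest permitted date is 22 days after 27 November 1995 (end of the 5-day response period, which began when the brief is served on the agency on 22 November 1995), i.e. 19 December 1995; done 21 December 1995 — permitted.
Step 7: 61 days after 21 December 1995 (when the reply brief is filed) is 20 February 1996; 11 January 1996 is within that limit.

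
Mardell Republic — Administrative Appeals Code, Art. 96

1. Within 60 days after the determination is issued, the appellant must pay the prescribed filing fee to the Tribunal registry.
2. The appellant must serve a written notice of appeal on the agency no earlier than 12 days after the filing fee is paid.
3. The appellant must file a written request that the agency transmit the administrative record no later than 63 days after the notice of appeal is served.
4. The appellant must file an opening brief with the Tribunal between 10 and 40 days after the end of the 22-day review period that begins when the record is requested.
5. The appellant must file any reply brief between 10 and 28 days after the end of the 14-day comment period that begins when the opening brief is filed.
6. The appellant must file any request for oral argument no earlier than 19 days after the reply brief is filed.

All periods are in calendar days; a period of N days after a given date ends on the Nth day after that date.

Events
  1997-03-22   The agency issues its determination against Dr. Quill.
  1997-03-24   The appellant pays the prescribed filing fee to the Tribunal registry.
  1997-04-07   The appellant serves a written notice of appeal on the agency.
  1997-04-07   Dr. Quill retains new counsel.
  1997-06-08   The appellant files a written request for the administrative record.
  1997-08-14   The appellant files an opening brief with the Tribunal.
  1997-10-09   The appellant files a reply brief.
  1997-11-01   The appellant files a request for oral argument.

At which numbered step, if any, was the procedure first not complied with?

(1) due by 1997-03-22 + 60 days = 1997-05-21; done 1997-03-24 — timely.
(2) permitted from 1997-03-24 + 12 days = 1997-04-05 onward; done 1997-04-07, after the minimum wait.
(3) due by 1997-04-07 + 63 days = 1997-06-09; done 1997-06-08 — timely.
(4) the permitted window runs from 1997-06-30 + 10 = 1997-07-10 to 1997-06-30 + 40 = 1997-08-09; done 1997-08-14 — 5 days after the window closed.

Step 4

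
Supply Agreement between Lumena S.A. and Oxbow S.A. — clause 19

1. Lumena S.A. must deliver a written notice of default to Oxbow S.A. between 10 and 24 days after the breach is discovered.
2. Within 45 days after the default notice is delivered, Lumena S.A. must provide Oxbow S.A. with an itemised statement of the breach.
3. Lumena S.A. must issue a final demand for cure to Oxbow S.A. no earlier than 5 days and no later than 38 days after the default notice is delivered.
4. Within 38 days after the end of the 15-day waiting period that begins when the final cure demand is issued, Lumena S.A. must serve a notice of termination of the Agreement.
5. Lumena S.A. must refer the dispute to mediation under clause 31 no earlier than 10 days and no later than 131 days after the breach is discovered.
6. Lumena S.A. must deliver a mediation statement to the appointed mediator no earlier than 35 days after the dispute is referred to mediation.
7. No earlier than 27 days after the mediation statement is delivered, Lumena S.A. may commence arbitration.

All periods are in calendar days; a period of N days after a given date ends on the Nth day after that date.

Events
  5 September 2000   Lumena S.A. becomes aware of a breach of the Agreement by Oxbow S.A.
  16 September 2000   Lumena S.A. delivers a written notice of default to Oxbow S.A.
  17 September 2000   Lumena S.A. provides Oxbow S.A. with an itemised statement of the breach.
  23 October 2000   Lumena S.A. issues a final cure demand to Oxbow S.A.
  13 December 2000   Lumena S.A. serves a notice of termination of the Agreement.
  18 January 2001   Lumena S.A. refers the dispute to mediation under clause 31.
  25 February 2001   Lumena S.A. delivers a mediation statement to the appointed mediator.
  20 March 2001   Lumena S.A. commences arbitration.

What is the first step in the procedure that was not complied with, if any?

Step 5

Step 1 — 10 and 24 days from 5 September 2000 (when the breach is discovered) are 15 September 2000 and 29 September 2000 respectively; done 16 September 2000 — within the window.
Step 2 — counting 45 days from 16 September 2000 (when the default notice is delivered) gives a deadline of 31 October 2000; 17 September 2000 is within that limit.
Step 3 — 5 and 38 days from 16 September 2000 (when the default notice is delivered) are 21 September 2000 and 24 October 2000 respectively; done 23 October 2000, which is between those dates.
Step 4 — counting 38 days from 7 November 2000 (end of the 15-day waiting period, which began when the final cure demand is issued on 23 October 2000) gives a deadline of 15 December 2000; 13 December 2000 is within that limit.
Step 5 — 10 and 131 days from 5 September 2000 (when the breach is discovered) are 15 September 2000 and 14 January 2001 respectively; done 18 January 2001 — 4 days after the window closed.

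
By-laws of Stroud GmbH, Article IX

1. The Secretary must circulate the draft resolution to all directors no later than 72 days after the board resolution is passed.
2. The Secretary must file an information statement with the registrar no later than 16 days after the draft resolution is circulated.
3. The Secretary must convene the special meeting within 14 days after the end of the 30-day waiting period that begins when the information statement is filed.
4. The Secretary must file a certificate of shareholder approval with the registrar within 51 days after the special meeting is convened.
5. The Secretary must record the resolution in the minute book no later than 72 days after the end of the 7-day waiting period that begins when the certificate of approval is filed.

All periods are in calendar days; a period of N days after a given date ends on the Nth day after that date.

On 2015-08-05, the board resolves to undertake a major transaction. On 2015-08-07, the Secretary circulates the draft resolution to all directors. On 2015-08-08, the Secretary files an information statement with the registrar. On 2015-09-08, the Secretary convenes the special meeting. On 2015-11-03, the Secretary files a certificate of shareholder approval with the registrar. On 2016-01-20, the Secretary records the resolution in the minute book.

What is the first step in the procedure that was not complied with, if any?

Step 4

(1) due by 2015-08-05 + 72 days = 2015-10-16; completed 2015-08-07, before the deadline.
(2) due by 2015-08-07 + 16 days = 2015-08-23; completed 2015-08-08, before the deadline.
(3) due by 2015-09-07 + 14 days = 2015-09-21; 2015-09-08 is within that limit.
(4) due by 2015-09-08 + 51 days = 2015-10-29; not done until 2015-11-03, 5 days after the deadline.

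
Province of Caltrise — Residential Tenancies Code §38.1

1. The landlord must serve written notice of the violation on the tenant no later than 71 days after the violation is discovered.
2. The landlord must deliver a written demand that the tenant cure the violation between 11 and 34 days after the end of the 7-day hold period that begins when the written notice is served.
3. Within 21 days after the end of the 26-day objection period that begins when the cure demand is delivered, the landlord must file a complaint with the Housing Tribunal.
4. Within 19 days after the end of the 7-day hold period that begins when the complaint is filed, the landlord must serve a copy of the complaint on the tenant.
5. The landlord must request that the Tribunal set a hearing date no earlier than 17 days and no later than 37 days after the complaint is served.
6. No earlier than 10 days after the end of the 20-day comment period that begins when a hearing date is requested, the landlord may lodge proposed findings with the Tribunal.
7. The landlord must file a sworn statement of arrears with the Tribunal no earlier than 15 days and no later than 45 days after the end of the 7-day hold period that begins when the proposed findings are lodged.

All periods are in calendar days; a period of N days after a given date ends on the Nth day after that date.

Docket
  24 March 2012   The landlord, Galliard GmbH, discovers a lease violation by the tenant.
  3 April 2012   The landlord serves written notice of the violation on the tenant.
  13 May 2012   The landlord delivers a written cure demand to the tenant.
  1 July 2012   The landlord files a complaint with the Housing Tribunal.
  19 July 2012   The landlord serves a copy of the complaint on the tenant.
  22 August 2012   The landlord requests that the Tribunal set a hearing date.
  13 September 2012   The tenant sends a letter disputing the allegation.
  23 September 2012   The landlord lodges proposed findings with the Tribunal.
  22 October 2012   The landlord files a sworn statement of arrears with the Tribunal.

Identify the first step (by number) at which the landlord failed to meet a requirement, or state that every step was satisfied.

(1) due by 24 March 2012 + 71 days = 3 June 2012; 3 April 2012 is within that limit.
(2) the permitted window runs from 10 April 2012 + 11 = 21 April 2012 to 10 April 2012 + 34 = 14 May 2012; done 13 May 2012 — within the window.
(3) due by 8 June 2012 + 21 days = 29 June 2012; not done until 1 July 2012, 2 days after the deadline.
The analysis stops there.

Step 3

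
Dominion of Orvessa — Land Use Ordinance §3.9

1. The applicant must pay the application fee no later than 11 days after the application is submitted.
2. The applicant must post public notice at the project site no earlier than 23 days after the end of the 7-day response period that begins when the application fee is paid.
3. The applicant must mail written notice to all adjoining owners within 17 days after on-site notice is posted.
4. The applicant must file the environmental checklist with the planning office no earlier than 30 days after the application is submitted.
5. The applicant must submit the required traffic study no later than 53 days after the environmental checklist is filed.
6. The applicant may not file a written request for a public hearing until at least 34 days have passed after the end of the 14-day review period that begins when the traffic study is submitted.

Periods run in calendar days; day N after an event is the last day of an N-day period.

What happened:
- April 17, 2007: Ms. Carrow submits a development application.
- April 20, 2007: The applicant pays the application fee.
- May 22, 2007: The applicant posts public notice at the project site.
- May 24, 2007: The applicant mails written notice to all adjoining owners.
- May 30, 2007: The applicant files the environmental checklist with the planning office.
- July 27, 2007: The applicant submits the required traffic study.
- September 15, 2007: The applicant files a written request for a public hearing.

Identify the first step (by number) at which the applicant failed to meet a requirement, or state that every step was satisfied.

Step 5

(1) due by April 17, 2007 + 11 days = April 28, 2007; April 20, 2007 is within that limit.
(2) permitted from April 27, 2007 + 23 days = May 20, 2007 onward; done May 22, 2007, after the minimum wait.
(3) due by May 22, 2007 + 17 days = June 8, 2007; completed May 24, 2007, before the deadline.
(4) permitted from April 17, 2007 + 30 days = May 17, 2007 onward; done May 30, 2007 — permitted.
(5) due by May 30, 2007 + 53 days = July 22, 2007; done July 27, 2007 — 5 days late.
Later steps need not be reached.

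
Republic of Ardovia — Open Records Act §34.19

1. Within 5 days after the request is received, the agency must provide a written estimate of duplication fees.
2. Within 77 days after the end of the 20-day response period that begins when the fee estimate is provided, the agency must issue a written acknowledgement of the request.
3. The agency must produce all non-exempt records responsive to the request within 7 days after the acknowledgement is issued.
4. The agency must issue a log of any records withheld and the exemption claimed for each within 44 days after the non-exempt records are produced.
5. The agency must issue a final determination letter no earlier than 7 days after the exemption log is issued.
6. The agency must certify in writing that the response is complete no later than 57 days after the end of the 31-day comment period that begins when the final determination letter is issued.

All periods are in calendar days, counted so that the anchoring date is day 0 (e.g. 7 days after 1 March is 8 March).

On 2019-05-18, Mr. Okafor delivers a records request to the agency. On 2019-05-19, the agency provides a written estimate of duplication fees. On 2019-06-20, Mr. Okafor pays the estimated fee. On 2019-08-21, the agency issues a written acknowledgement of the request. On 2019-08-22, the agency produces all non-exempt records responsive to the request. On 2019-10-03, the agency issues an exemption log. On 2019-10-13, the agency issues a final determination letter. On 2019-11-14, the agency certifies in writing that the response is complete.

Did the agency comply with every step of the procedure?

Step 1 — counting 5 days from 2019-05-18 (when the request is received) gives a deadline of 2019-05-23; done 2019-05-19 — timely.
Step 2 — counting 77 days from 2019-06-08 (end of the 20-day response period, which began when the fee estimate is provided on 2019-05-19) gives a deadline of 2019-08-24; completed 2019-08-21, before the deadline.
Step 3 — counting 7 days from 2019-08-21 (when the acknowledgement is issued) gives a deadline of 2019-08-28; done 2019-08-22 — timely.
Step 4 — counting 44 days from 2019-08-22 (when the non-exempt records are produced) gives a deadline of 2019-10-05; done 2019-10-03 — timely.
Step 5 — must wait 7 days from 2019-10-03 (when the exemption log is issued), so not before 2019-10-10; done 2019-10-13, after the minimum wait.
Step 6 — counting 57 days from 2019-11-13 (end of the 31-day comment period, which began when the final determination letter is issued on 2019-10-13) gives a deadline of 2020-01-09; completed 2019-11-14, before the deadline.

Yes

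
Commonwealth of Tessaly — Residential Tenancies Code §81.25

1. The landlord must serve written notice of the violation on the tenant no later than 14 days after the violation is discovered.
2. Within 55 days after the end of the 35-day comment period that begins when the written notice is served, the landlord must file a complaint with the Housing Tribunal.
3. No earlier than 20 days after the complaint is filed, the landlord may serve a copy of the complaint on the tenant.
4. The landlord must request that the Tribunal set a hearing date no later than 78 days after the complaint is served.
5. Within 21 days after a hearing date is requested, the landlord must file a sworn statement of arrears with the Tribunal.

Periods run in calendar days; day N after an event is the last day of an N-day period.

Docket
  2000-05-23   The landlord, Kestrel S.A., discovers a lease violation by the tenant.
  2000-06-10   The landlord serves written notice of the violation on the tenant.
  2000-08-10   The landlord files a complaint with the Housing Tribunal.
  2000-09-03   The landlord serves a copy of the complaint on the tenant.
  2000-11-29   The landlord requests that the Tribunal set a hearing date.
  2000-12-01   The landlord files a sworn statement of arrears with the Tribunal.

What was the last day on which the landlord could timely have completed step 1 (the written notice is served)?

2000-06-06

Step 1 runs from 2000-05-23, when the violation is discovered. 14 days after 2000-05-23 is 2000-06-06.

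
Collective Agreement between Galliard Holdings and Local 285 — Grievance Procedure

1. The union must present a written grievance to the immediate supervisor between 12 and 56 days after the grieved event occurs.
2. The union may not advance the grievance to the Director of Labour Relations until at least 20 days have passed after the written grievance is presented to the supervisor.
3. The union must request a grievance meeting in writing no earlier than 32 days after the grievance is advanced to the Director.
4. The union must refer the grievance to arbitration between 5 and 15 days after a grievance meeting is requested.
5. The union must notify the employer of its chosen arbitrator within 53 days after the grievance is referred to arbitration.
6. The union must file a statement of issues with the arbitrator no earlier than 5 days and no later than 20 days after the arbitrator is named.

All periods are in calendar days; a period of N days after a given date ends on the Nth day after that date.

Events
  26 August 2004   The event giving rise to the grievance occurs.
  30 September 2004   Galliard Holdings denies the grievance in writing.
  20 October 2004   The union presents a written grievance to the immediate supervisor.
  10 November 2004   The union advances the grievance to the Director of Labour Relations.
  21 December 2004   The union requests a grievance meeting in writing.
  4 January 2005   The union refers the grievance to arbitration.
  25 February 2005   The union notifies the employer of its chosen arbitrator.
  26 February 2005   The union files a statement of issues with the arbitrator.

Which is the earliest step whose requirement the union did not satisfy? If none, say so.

Step 1 — 12 and 56 days from 26 August 2004 (when the grieved event occurs) are 7 September 2004 and 21 October 2004 respectively; done 20 October 2004, which is between those dates.
Step 2 — must wait 20 days from 20 October 2004 (when the written grievance is presented to the supervisor), so not before 9 November 2004; 10 November 2004 is on or after that date.
Step 3 — must wait 32 days from 10 November 2004 (when the grievance is advanced to the Director), so not before 12 December 2004; 21 December 2004 is on or after that date.
Step 4 — 5 and 15 days from 21 December 2004 (when a grievance meeting is requested) are 26 December 2004 and 5 January 2005 respectively; 4 January 2005 falls inside that range.
Step 5 — counting 53 days from 4 January 2005 (when the grievance is referred to arbitration) gives a deadline of 26 February 2005; 25 February 2005 is within that limit.
Step 6 — 5 and 20 days from 25 February 2005 (when the arbitrator is named) are 2 March 2005 and 17 March 2005 respectively; 26 February 2005 is 4 days too early.
The procedure was therefore not followed at step 6.

Step 6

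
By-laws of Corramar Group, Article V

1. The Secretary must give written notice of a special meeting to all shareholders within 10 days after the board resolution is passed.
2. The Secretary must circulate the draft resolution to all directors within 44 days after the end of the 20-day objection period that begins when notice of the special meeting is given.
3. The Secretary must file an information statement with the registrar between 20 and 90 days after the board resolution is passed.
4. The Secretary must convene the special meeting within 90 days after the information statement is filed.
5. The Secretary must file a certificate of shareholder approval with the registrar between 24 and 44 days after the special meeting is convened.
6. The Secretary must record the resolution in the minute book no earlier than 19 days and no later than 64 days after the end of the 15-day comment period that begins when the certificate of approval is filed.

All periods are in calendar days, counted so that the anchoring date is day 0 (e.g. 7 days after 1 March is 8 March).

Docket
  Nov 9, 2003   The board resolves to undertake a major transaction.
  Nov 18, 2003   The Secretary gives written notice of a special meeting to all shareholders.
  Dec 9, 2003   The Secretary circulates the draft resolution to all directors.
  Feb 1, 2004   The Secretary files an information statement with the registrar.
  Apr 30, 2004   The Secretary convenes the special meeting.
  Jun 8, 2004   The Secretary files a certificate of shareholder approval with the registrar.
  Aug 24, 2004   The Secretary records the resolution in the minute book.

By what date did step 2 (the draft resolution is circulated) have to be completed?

Jan 21, 2004

Notice of the special meeting is given on Nov 18, 2003; the 20-day objection period therefore ends Dec 8, 2003, and step 2 runs from that date. 44 days after Dec 8, 2003 is Jan 21, 2004.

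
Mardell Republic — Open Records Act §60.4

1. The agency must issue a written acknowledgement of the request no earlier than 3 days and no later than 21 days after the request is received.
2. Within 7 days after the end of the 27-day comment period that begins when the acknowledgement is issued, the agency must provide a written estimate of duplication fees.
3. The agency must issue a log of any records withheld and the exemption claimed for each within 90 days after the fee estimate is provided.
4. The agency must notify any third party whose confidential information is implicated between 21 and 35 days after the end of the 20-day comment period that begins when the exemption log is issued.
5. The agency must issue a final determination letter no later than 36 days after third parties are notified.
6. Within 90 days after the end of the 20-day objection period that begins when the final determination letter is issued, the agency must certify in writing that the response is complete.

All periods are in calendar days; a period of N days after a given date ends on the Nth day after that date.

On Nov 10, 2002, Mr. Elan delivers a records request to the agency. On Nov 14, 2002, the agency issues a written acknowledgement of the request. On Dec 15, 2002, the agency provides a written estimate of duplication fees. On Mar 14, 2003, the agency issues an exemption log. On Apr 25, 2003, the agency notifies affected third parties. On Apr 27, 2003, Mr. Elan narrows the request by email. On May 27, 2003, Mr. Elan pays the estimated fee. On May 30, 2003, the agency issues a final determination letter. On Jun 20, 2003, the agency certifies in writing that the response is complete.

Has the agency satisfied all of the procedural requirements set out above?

Yes

Step 1 — 3 and 21 days from Nov 10, 2002 (when the request is received) are Nov 13, 2002 and Dec 1, 2002 respectively; done Nov 14, 2002, which is between those dates.
Step 2 — counting 7 days from Dec 11, 2002 (end of the 27-day comment period, which began when the acknowledgement is issued on Nov 14, 2002) gives a deadline of Dec 18, 2002; completed Dec 15, 2002, before the deadline.
Step 3 — counting 90 days from Dec 15, 2002 (when the fee estimate is provided) gives a deadline of Mar 15, 2003; completed Mar 14, 2003, before the deadline.
Step 4 — 21 and 35 days from Apr 3, 2003 (end of the 20-day comment period, which began when the exemption log is issued on Mar 14, 2003) are Apr 24, 2003 and May 8, 2003 respectively; done Apr 25, 2003, which is between those dates.
Step 5 — counting 36 days from Apr 25, 2003 (when third parties are notified) gives a deadline of May 31, 2003; May 30, 2003 is within that limit.
Step 6 — counting 90 days from Jun 19, 2003 (end of the 20-day objection period, which began when the final determination letter is issued on May 30, 2003) gives a deadline of Sep 17, 2003; done Jun 20, 2003 — timely.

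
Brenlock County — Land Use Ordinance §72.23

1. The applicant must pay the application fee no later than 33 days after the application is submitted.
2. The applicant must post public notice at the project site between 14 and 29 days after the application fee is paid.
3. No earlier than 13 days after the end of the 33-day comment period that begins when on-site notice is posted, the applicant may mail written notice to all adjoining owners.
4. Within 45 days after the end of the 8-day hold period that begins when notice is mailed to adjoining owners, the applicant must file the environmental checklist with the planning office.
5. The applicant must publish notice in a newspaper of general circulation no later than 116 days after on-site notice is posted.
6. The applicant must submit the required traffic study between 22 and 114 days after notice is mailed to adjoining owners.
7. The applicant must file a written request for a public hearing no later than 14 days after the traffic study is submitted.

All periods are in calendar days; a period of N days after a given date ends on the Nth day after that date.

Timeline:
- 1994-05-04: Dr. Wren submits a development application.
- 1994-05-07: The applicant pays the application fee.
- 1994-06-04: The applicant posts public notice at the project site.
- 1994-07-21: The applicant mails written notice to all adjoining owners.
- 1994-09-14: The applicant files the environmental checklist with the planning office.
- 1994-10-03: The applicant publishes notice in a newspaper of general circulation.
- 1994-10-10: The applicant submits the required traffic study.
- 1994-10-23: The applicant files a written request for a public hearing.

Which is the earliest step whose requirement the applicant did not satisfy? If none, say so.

Step 4

(1) due by 1994-05-04 + 33 days = 1994-06-06; 1994-05-07 is within that limit.
(2) the permitted window runs from 1994-05-07 + 14 = 1994-05-21 to 1994-05-07 + 29 = 1994-06-05; done 1994-06-04, which is between those dates.
(3) permitted from 1994-07-07 + 13 days = 1994-07-20 onward; done 1994-07-21, after the minimum wait.
(4) due by 1994-07-29 + 45 days = 1994-09-12; 1994-09-14 misses that deadline by 2 days.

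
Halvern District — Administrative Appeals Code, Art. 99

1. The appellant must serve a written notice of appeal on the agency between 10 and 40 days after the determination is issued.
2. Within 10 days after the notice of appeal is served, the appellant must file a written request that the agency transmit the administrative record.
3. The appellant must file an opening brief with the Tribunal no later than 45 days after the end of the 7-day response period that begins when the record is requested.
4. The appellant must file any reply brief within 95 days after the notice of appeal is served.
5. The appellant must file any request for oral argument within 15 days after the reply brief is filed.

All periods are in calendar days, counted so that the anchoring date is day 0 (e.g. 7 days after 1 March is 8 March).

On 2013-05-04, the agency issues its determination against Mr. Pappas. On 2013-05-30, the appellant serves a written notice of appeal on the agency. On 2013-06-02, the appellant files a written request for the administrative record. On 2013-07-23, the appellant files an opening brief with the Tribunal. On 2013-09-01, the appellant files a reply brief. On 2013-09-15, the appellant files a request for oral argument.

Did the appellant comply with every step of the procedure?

Step 1 — 10 and 40 days from 2013-05-04 (when the determination is issued) are 2013-05-14 and 2013-06-13 respectively; done 2013-05-30, which is between those dates.
Step 2 — counting 10 days from 2013-05-30 (when the notice of appeal is served) gives a deadline of 2013-06-09; completed 2013-06-02, before the deadline.
Step 3 — counting 45 days from 2013-06-09 (end of the 7-day response period, which began when the record is requested on 2013-06-02) gives a deadline of 2013-07-24; done 2013-07-23 — timely.
Step 4 — counting 95 days from 2013-05-30 (when the notice of appeal is served) gives a deadline of 2013-09-02; completed 2013-09-01, before the deadline.
Step 5 — counting 15 days from 2013-09-01 (when the reply brief is filed) gives a deadline of 2013-09-16; 2013-09-15 is within that limit.

Yes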